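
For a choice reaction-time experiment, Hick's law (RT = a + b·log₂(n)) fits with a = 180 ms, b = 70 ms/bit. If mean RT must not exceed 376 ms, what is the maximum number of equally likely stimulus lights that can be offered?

Information budget: (376 − 180)/70 = 2.8000 bits, so n ≤ 2^2.8000 = 6.964 → at most 6.

6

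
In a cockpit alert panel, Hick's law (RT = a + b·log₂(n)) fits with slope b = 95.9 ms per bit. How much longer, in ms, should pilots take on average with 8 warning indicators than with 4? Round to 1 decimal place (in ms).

ΔRT = (a + b log₂ n₂) − (a + b log₂ n₁) = b·(log₂ n₂ − log₂ n₁).
log₂(8) − log₂(4) = log₂(8/4) = log₂(2) = 1.
ΔRT = 95.9 × 1.0000 = 95.900 ms.

95.9 ms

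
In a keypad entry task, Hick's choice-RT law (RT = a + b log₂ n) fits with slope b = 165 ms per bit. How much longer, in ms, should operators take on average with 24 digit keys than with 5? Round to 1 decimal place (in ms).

Only the slope matters, since a is common to both: ΔRT = b·log₂(n₂/n₁).
log₂(24) − log₂(5) = 4.5850 − 2.3219 = 2.2630.
ΔRT = 165 × 2.2630 = 373.401 ms.

373.4 ms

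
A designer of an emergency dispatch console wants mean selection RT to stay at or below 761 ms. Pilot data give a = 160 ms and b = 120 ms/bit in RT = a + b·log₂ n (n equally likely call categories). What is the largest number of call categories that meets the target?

120·log₂ n ≤ 761 − 160 = 601, giving log₂ n ≤ 5.0083 and n ≤ 32.185. The largest whole number is 32.

32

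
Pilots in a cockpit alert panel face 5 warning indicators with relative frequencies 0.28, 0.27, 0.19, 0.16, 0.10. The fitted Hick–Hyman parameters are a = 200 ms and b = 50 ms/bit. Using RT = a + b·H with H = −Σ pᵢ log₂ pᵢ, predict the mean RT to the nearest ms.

H = 0.28·log₂(1/0.28) + 0.27·log₂(1/0.27) + 0.19·log₂(1/0.19) + 0.16·log₂(1/0.16) + 0.10·log₂(1/0.10) = 2.2347 bits.
RT = 200 + 50 × 2.2347 = 311.73 ms.

312 ms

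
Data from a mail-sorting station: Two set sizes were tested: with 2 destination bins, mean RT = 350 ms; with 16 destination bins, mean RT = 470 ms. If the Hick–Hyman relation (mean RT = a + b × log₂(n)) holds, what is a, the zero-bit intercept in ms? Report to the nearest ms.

b = (RT₂ − RT₁)/(log₂ n₂ − log₂ n₁) = (470 − 350)/(4 − 1) = 40 ms/bit.
a = RT₁ − b·log₂ n₁ = 350 − 40 × 1 = 310.000 ms.

310 ms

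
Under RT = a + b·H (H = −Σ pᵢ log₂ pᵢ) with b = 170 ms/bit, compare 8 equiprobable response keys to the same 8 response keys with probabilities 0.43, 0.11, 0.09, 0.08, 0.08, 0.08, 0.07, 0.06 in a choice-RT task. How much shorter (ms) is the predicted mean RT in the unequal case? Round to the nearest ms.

73 ms

The RT saving is b·ΔH. Equiprobable H₀ = log₂(8) = 3.0000 bits; with the given probabilities H = 2.5731 bits.
b·(H₀ − H) = 170 × (3.0000 − 2.5731) = 72.57 ms.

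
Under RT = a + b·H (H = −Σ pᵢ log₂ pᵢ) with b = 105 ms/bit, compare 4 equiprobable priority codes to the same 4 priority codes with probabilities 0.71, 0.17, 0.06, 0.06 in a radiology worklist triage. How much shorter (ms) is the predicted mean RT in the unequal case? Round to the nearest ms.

The RT saving is b·ΔH. Equiprobable H₀ = log₂(4) = 2.0000 bits; with the given probabilities H = 1.2725 bits.
b·(H₀ − H) = 105 × (2.0000 − 1.2725) = 76.39 ms.

76 ms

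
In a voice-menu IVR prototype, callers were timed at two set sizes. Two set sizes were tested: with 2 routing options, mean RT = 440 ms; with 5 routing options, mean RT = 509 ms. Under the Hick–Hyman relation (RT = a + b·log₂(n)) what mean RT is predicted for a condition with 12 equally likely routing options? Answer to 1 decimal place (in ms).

574.9 ms

Fit slope and intercept:
  b = (509 − 440) / (log₂ 5 − log₂ 2) = 69 / (2.3219 − 1) = 52.196 ms/bit
  a = 440 − 52.196 × 1 = 387.804 ms
Then RT(12) = 387.804 + 52.196 × log₂ 12 = 387.804 + 52.196 × 3.5850 ≈ 574.926 ms.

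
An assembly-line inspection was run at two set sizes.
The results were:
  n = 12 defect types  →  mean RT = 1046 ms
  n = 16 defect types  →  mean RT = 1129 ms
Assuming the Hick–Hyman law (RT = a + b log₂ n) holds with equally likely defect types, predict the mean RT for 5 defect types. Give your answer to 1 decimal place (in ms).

RT is linear in log₂ n, so two points fix the line:
  b = (1129 − 1046) / (log₂ 16 − log₂ 12) = 83 / (4 − 3.5850) = 199.982 ms/bit
  a = 1046 − 199.982 × 3.5850 = 329.072 ms
Then RT(5) = 329.072 + 199.982 × log₂ 5 = 329.072 + 199.982 × 2.3219 ≈ 793.416 ms.

793.4 ms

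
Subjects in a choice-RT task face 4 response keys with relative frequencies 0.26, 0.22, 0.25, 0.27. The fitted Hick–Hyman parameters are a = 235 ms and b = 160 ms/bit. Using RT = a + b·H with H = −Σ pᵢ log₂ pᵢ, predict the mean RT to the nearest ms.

554 ms

Entropy contributions −pᵢ log₂ pᵢ: 0.5053, 0.4806, 0.5000, 0.5100; sum H = 1.9959 bits.
RT = a + bH = 235 + 160·1.9959 = 554.34 ms.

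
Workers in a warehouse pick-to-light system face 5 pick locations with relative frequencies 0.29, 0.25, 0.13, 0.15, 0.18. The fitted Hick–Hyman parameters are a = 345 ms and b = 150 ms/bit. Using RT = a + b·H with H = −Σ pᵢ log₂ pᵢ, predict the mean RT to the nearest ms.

683 ms

Entropy contributions −pᵢ log₂ pᵢ: 0.5179, 0.5000, 0.3826, 0.4105, 0.4453; sum H = 2.2564 bits.
RT = a + bH = 345 + 150·2.2564 = 683.46 ms.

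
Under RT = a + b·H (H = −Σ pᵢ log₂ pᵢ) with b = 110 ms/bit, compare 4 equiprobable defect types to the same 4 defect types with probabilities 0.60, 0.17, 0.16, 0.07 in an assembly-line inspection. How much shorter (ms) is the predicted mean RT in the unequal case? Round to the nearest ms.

47 ms

The RT saving is b·ΔH. Equiprobable H₀ = log₂(4) = 2.0000 bits; with the given probabilities H = 1.5683 bits.
b·(H₀ − H) = 110 × (2.0000 − 1.5683) = 47.48 ms.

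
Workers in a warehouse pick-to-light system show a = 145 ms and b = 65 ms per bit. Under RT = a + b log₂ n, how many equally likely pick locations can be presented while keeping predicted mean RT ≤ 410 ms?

16

Set 145 + 65·log₂ n ≤ 410 → log₂ n ≤ (410 − 145)/65 = 4.0769.
So n ≤ 2^4.0769 = 16.876; the largest integer n is 16.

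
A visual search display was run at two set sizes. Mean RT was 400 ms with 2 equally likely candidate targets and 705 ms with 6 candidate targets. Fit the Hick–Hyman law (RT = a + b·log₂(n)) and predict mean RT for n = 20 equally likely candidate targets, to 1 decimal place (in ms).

Solve the two-equation system in a and b:
  b = (705 − 400) / (log₂ 6 − log₂ 2) = 305 / (2.5850 − 1) = 192.434 ms/bit
  a = 400 − 192.434 × 1 = 207.566 ms
Then RT(20) = 207.566 + 192.434 × log₂ 20 = 207.566 + 192.434 × 4.3219 ≈ 1039.250 ms.

1039.3 ms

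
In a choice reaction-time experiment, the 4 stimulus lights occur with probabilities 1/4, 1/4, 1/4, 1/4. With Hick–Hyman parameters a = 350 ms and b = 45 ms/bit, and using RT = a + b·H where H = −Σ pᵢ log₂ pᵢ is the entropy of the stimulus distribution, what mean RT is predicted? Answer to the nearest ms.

Each term −pᵢ log₂ pᵢ: 0.25·2 + 0.25·2 + 0.25·2 + 0.25·2; summed, H = 2.000 bits.
Mean RT = a + bH = 350 + 45·2.000 = 440.00 ms.

440 ms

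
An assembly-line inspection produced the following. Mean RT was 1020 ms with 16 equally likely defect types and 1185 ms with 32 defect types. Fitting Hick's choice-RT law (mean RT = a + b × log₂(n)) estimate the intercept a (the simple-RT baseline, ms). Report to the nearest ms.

360 ms

The slope on a log₂ axis is (1185 − 1020) / (5 − 4) = 165 ms/bit.
a = RT₁ − b·log₂ n₁ = 1020 − 165 × 4 = 360.000 ms.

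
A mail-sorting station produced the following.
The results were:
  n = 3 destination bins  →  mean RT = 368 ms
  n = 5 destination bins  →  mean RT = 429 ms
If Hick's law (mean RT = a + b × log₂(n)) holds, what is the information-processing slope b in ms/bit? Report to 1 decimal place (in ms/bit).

82.8 ms/bit

Slope: b = (429 − 368) / (log₂ 5 − log₂ 3) = 61/0.7370 = 82.772 ms/bit.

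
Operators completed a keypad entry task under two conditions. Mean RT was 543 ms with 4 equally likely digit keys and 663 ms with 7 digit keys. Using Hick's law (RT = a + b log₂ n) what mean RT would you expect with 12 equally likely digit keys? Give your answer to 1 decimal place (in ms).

With log₂ n on the abscissa the relation is linear; from the two conditions:
  b = (663 − 543) / (log₂ 7 − log₂ 4) = 120 / (2.8074 − 2) = 148.634 ms/bit
  a = 543 − 148.634 × 2 = 245.733 ms
Then RT(12) = 245.733 + 148.634 × log₂ 12 = 245.733 + 148.634 × 3.5850 ≈ 778.579 ms.

778.6 ms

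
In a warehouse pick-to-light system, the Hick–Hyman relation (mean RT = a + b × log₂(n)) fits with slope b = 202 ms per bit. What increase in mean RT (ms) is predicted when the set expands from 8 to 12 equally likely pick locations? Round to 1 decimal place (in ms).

ΔRT = (a + b log₂ n₂) − (a + b log₂ n₁) = b·(log₂ n₂ − log₂ n₁).
log₂(12) − log₂(8) = 3.5850 − 3 = 0.5850.
ΔRT = 202 × 0.5850 = 118.162 ms.

118.2 ms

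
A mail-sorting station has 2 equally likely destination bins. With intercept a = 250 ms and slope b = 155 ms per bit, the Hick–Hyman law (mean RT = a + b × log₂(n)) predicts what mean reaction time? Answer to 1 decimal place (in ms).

405.0 ms

log₂(2) = 1 bits, so RT = 250 + 155 × 1 ≈ 405.000 ms.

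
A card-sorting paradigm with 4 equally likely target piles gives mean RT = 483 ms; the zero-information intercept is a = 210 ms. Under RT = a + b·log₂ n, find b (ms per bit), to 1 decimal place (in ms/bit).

4 alternatives carry log₂ 4 = 2 bits; the choice cost is 483 − 210 = 273 ms, so b = 273/2 = 136.500 ms/bit.

136.5 ms/bit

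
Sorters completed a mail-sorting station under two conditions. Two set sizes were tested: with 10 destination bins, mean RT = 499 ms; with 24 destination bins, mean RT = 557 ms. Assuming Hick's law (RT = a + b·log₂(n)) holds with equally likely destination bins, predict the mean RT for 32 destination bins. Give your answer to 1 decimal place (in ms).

Solve the two-equation system in a and b:
  b = (557 − 499) / (log₂ 24 − log₂ 10) = 58 / (4.5850 − 3.3219) = 45.921 ms/bit
  a = 499 − 45.921 × 3.3219 = 346.453 ms
Then RT(32) = 346.453 + 45.921 × log₂ 32 = 346.453 + 45.921 × 5 ≈ 576.059 ms.

576.1 ms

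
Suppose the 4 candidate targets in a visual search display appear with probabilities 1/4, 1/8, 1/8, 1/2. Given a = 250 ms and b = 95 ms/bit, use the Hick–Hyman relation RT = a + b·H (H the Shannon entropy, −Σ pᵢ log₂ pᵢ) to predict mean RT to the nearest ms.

416 ms

H = −Σ pᵢ log₂ pᵢ = 0.25·2 + 0.125·3 + 0.125·3 + 0.5·1 = 1.750 bits.
RT = 250 + 95 × 1.750 = 416.25 ms.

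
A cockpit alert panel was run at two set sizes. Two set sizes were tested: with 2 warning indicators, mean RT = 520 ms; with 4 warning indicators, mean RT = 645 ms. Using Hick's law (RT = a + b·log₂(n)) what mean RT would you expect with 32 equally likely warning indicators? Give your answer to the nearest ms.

Fit slope and intercept:
  b = (645 − 520) / (log₂ 4 − log₂ 2) = 125 / (2 − 1) = 125 ms/bit
  a = 520 − 125 × 1 = 395 ms
Then RT(32) = 395 + 125 × log₂ 32 = 395 + 125 × 5 ≈ 1020.000 ms.

1020 ms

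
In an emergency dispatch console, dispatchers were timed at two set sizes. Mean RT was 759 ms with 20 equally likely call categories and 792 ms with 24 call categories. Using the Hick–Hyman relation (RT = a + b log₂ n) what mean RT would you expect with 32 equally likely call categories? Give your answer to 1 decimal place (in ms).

844.1 ms

Solve the two-equation system in a and b:
  b = (792 − 759) / (log₂ 24 − log₂ 20) = 33 / (4.5850 − 4.3219) = 125.459 ms/bit
  a = 759 − 125.459 × 4.3219 = 216.776 ms
Then RT(32) = 216.776 + 125.459 × log₂ 32 = 216.776 + 125.459 × 5 ≈ 844.070 ms.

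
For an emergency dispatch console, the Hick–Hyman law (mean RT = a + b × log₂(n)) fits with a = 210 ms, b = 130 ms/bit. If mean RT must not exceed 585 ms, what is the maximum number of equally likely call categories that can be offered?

Set 210 + 130·log₂ n ≤ 585 → log₂ n ≤ (585 − 210)/130 = 2.8846.
So n ≤ 2^2.8846 = 7.385; the largest integer n is 7.

7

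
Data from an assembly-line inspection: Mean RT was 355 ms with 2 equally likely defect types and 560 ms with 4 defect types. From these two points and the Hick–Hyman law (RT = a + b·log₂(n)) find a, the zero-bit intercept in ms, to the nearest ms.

b = (RT₂ − RT₁)/(log₂ n₂ − log₂ n₁) = (560 − 355)/(2 − 1) = 205 ms/bit.
Intercept: a = 355 − 205·log₂(2) = 150.000 ms.

150 ms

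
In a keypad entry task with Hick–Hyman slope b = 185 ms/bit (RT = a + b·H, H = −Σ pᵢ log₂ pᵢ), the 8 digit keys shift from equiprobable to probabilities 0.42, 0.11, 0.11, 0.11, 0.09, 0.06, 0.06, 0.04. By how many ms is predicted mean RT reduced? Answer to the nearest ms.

The RT saving is b·ΔH. Equiprobable H₀ = log₂(8) = 3.0000 bits; with the given probabilities H = 2.5620 bits.
b·(H₀ − H) = 185 × (3.0000 − 2.5620) = 81.03 ms.

81 ms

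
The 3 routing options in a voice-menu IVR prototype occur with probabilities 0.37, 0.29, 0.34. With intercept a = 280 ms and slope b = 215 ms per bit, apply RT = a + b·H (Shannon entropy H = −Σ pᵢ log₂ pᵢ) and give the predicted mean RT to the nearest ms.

619 ms

H = 0.37·log₂(1/0.37) + 0.29·log₂(1/0.29) + 0.34·log₂(1/0.34) = 1.5778 bits.
RT = 280 + 215 × 1.5778 = 619.23 ms.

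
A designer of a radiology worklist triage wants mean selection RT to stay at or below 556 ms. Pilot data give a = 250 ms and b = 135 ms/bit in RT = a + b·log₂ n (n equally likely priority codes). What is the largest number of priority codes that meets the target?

4

Information budget: (556 − 250)/135 = 2.2667 bits, so n ≤ 2^2.2667 = 4.812 → at most 4.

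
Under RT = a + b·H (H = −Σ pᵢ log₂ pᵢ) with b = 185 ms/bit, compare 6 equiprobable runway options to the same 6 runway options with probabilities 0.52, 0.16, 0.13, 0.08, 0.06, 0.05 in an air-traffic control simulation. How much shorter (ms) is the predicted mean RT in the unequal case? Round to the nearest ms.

Equiprobable entropy H₀ = log₂ 6 = 2.5850 bits.
Skewed entropy H = −Σ pᵢ log₂ pᵢ = 2.0474 bits.
ΔRT = b·(H₀ − H) = 185 × 0.5376 = 99.45 ms.

99 ms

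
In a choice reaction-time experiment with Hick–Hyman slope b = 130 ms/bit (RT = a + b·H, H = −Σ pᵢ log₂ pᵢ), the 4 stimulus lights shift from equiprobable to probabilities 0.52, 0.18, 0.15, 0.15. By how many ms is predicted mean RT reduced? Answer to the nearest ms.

The RT saving is b·ΔH. Equiprobable H₀ = log₂(4) = 2.0000 bits; with the given probabilities H = 1.7570 bits.
b·(H₀ − H) = 130 × (2.0000 − 1.7570) = 31.59 ms.

32 ms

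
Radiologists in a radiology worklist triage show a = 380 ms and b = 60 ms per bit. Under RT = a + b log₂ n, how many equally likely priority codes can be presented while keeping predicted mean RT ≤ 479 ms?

3

60·log₂ n ≤ 479 − 380 = 99, giving log₂ n ≤ 1.6500 and n ≤ 3.138. The largest whole number is 3.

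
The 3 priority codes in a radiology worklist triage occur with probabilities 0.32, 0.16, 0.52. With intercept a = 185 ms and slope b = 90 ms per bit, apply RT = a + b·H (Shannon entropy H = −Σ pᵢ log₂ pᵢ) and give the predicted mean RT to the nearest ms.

H = 0.32·log₂(1/0.32) + 0.16·log₂(1/0.16) + 0.52·log₂(1/0.52) = 1.4396 bits.
RT = 185 + 90 × 1.4396 = 314.57 ms.

315 ms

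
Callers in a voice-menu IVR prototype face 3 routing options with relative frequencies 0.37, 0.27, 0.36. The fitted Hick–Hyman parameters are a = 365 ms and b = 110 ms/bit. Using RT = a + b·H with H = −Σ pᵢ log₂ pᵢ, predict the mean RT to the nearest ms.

538 ms

Entropy contributions −pᵢ log₂ pᵢ: 0.5307, 0.5100, 0.5306; sum H = 1.5714 bits.
RT = a + bH = 365 + 110·1.5714 = 537.85 ms.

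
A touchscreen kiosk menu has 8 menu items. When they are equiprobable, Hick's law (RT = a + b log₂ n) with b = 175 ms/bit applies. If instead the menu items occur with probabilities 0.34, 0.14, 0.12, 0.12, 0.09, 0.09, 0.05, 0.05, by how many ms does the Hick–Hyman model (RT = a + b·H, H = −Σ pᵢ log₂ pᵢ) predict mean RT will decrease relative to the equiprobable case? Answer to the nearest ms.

Equiprobable entropy H₀ = log₂ 8 = 3.0000 bits.
Skewed entropy H = −Σ pᵢ log₂ pᵢ = 2.7179 bits.
ΔRT = b·(H₀ − H) = 175 × 0.2821 = 49.36 ms.

49 ms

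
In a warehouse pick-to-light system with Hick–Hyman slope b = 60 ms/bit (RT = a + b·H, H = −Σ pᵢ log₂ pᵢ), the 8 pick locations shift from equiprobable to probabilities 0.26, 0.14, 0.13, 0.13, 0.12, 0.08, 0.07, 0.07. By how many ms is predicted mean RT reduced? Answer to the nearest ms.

8 ms

Equiprobable entropy H₀ = log₂ 8 = 3.0000 bits.
Skewed entropy H = −Σ pᵢ log₂ pᵢ = 2.8634 bits.
ΔRT = b·(H₀ − H) = 60 × 0.1366 = 8.20 ms.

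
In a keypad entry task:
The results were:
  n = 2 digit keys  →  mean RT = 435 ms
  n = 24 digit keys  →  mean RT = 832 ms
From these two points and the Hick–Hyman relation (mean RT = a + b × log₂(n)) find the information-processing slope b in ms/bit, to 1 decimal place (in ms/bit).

Slope: b = (832 − 435) / (log₂ 24 − log₂ 2) = 397/3.5850 = 110.740 ms/bit.

110.7 ms/bit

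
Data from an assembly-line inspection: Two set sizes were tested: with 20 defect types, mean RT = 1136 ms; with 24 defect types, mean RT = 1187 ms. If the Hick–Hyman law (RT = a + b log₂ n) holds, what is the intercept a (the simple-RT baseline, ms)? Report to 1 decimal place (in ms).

Slope: b = (1187 − 1136) / (log₂ 24 − log₂ 20) = 51/0.2630 = 193.891 ms/bit.
Intercept: a = 1136 − 193.891·log₂(20) = 298.017 ms.

298.0 ms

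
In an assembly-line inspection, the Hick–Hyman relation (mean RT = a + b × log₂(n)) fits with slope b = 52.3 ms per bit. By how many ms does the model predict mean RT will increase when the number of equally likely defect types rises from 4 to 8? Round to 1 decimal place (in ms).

The intercept a cancels: ΔRT = b·(log₂ n₂ − log₂ n₁) = b·log₂(n₂/n₁).
log₂(8) − log₂(4) = log₂(8/4) = log₂(2) = 1.
ΔRT = 52.3 × 1.0000 = 52.300 ms.

52.3 ms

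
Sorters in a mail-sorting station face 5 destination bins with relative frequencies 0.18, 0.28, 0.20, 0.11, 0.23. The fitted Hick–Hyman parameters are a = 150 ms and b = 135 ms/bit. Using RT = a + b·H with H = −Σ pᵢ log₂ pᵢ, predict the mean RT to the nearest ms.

455 ms

H = 0.18·log₂(1/0.18) + 0.28·log₂(1/0.28) + 0.20·log₂(1/0.20) + 0.11·log₂(1/0.11) + 0.23·log₂(1/0.23) = 2.2619 bits.
RT = 150 + 135 × 2.2619 = 455.35 ms.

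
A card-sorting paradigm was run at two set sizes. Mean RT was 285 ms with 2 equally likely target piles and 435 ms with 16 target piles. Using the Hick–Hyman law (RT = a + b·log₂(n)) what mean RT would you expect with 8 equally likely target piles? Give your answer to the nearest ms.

385 ms

RT is linear in log₂ n, so two points fix the line:
  b = (435 − 285) / (log₂ 16 − log₂ 2) = 150 / (4 − 1) = 50 ms/bit
  a = 285 − 50 × 1 = 235 ms
Then RT(8) = 235 + 50 × log₂ 8 = 235 + 50 × 3 ≈ 385.000 ms.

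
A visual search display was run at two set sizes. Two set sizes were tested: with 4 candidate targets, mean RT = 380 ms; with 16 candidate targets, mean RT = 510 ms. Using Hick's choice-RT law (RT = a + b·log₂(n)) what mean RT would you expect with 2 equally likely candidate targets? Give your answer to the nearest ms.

315 ms

Fit slope and intercept:
  b = (510 − 380) / (log₂ 16 − log₂ 4) = 130 / (4 − 2) = 65 ms/bit
  a = 380 − 65 × 2 = 250 ms
Then RT(2) = 250 + 65 × log₂ 2 = 250 + 65 × 1 ≈ 315.000 ms.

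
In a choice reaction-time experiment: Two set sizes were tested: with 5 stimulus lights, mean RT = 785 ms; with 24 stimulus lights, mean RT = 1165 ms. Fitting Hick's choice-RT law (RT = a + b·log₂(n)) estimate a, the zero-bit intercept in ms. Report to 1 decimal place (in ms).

395.1 ms

Slope: b = (1165 − 785) / (log₂ 24 − log₂ 5) = 380/2.2630 = 167.916 ms/bit.
Intercept: a = 785 − 167.916·log₂(5) = 395.111 ms.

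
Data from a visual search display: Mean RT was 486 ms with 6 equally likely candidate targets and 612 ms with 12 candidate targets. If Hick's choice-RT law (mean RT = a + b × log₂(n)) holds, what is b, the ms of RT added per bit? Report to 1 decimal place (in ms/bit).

b = (RT₂ − RT₁)/(log₂ n₂ − log₂ n₁) = (612 − 486)/(3.5850 − 2.5850) = 126.000 ms/bit.

126.0 ms/bit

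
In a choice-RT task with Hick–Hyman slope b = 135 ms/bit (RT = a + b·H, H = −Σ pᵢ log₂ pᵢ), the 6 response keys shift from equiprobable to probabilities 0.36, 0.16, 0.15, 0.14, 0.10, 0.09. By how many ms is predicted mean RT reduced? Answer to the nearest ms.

The RT saving is b·ΔH. Equiprobable H₀ = log₂(6) = 2.5850 bits; with the given probabilities H = 2.4061 bits.
b·(H₀ − H) = 135 × (2.5850 − 2.4061) = 24.14 ms.

24 ms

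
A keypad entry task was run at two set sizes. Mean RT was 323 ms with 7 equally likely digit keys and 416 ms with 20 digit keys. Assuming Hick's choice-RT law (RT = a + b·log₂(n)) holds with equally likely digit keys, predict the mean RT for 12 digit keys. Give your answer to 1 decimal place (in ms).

With log₂ n on the abscissa the relation is linear; from the two conditions:
  b = (416 − 323) / (log₂ 20 − log₂ 7) = 93 / (4.3219 − 2.8074) = 61.403 ms/bit
  a = 323 − 61.403 × 2.8074 = 150.619 ms
Then RT(12) = 150.619 + 61.403 × log₂ 12 = 150.619 + 61.403 × 3.5850 ≈ 370.748 ms.

370.7 ms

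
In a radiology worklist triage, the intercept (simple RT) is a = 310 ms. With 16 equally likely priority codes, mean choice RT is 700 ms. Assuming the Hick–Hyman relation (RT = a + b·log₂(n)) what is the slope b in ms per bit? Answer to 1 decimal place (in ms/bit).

log₂(16) = 4 bits.
b = (RT − a)/log₂ n = (700 − 310) / 4 = 97.500 ms/bit.

97.5 ms/bit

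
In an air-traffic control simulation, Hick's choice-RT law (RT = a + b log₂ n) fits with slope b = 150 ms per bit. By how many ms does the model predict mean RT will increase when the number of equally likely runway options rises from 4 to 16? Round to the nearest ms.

300 ms

Only the slope matters, since a is common to both: ΔRT = b·log₂(n₂/n₁).
log₂(16) − log₂(4) = log₂(16/4) = log₂(4) = 2.
ΔRT = 150 × 2.0000 = 300.000 ms.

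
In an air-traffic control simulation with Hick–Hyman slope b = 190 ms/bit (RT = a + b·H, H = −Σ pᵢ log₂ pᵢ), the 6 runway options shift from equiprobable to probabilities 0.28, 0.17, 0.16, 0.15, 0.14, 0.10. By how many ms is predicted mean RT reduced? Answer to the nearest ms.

14 ms

The RT saving is b·ΔH. Equiprobable H₀ = log₂(6) = 2.5850 bits; with the given probabilities H = 2.5117 bits.
b·(H₀ − H) = 190 × (2.5850 − 2.5117) = 13.93 ms.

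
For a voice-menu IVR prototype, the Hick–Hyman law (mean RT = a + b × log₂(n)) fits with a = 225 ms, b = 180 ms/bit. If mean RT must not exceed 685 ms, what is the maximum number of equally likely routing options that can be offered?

5

Information budget: (685 − 225)/180 = 2.5556 bits, so n ≤ 2^2.5556 = 5.879 → at most 5.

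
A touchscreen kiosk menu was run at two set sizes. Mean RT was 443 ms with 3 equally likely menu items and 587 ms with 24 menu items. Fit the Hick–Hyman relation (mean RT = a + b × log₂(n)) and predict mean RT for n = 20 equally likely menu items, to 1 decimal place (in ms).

574.4 ms

RT is linear in log₂ n, so two points fix the line:
  b = (587 − 443) / (log₂ 24 − log₂ 3) = 144 / (4.5850 − 1.5850) = 48.000 ms/bit
  a = 443 − 48.000 × 1.5850 = 366.922 ms
Then RT(20) = 366.922 + 48.000 × log₂ 20 = 366.922 + 48.000 × 4.3219 ≈ 574.374 ms.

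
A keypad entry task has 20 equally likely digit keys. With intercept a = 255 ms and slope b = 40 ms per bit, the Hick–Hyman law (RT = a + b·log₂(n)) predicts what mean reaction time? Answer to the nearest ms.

428 ms

log₂(20) = 4.3219 bits, so RT = 255 + 40 × 4.3219 ≈ 427.877 ms.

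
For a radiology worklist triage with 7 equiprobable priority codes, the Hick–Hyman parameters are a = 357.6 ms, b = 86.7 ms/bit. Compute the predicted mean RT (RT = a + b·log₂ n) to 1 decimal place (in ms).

log₂(7) = 2.8074 bits, so RT = 357.6 + 86.7 × 2.8074 ≈ 600.998 ms.

601.0 ms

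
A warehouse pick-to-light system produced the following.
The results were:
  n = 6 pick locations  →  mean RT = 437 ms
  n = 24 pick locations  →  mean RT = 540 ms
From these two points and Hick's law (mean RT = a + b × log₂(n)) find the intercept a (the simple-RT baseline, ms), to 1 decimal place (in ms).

Slope: b = (540 − 437) / (log₂ 24 − log₂ 6) = 103/2.0000 = 51.500 ms/bit.
a = RT₁ − b·log₂ n₁ = 437 − 51.500 × 2.5850 = 303.874 ms.

303.9 ms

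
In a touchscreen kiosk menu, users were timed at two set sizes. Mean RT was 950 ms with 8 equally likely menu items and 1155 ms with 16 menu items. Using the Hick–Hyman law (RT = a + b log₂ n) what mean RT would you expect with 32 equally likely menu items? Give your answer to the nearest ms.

Fit slope and intercept:
  b = (1155 − 950) / (log₂ 16 − log₂ 8) = 205 / (4 − 3) = 205 ms/bit
  a = 950 − 205 × 3 = 335 ms
Then RT(32) = 335 + 205 × log₂ 32 = 335 + 205 × 5 ≈ 1360.000 ms.

1360 ms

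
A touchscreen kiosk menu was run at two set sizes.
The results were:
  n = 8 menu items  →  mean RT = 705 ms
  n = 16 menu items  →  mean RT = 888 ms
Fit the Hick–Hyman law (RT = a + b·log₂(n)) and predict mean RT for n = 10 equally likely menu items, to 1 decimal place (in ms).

763.9 ms

With log₂ n on the abscissa the relation is linear; from the two conditions:
  b = (888 − 705) / (log₂ 16 − log₂ 8) = 183 / (4 − 3) = 183.000 ms/bit
  a = 705 − 183.000 × 3 = 156.000 ms
Then RT(10) = 156.000 + 183.000 × log₂ 10 = 156.000 + 183.000 × 3.3219 ≈ 763.913 ms.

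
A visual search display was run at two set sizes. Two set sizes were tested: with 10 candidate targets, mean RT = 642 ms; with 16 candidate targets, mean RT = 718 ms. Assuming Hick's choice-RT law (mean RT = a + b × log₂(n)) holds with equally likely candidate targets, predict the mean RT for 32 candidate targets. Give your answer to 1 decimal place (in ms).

With log₂ n on the abscissa the relation is linear; from the two conditions:
  b = (718 − 642) / (log₂ 16 − log₂ 10) = 76 / (4 − 3.3219) = 112.083 ms/bit
  a = 642 − 112.083 × 3.3219 = 269.670 ms
Then RT(32) = 269.670 + 112.083 × log₂ 32 = 269.670 + 112.083 × 5 ≈ 830.083 ms.

830.1 ms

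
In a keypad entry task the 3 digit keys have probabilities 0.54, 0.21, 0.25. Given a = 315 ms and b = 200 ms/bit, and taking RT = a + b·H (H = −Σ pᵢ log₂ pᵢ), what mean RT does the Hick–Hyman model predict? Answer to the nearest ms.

H = 0.54·log₂(1/0.54) + 0.21·log₂(1/0.21) + 0.25·log₂(1/0.25) = 1.4529 bits.
RT = 315 + 200 × 1.4529 = 605.57 ms.

606 ms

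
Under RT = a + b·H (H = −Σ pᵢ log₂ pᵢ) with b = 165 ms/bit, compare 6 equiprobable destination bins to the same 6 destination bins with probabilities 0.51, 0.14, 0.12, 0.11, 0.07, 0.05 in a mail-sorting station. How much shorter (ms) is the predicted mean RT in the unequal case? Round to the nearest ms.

Equiprobable entropy H₀ = log₂ 6 = 2.5850 bits.
Skewed entropy H = −Σ pᵢ log₂ pᵢ = 2.0945 bits.
ΔRT = b·(H₀ − H) = 165 × 0.4904 = 80.92 ms.

81 ms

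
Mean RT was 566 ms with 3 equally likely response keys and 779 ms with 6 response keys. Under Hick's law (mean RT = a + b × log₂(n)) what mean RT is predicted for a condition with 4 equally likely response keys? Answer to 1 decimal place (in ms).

654.4 ms

Fit slope and intercept:
  b = (779 − 566) / (log₂ 6 − log₂ 3) = 213 / (2.5850 − 1.5850) = 213.000 ms/bit
  a = 566 − 213.000 × 1.5850 = 228.403 ms
Then RT(4) = 228.403 + 213.000 × log₂ 4 = 228.403 + 213.000 × 2 ≈ 654.403 ms.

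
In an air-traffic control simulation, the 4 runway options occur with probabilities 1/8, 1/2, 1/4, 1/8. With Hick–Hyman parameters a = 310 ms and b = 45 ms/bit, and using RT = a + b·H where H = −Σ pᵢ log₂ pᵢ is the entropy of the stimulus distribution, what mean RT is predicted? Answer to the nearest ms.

Each term −pᵢ log₂ pᵢ: 0.125·3 + 0.5·1 + 0.25·2 + 0.125·3; summed, H = 1.750 bits.
Mean RT = a + bH = 310 + 45·1.750 = 388.75 ms.

389 ms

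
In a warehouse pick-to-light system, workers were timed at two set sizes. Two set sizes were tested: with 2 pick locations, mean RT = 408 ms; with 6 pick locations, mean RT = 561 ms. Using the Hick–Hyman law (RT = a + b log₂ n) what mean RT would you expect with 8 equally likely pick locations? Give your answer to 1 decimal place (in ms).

601.1 ms

With log₂ n on the abscissa the relation is linear; from the two conditions:
  b = (561 − 408) / (log₂ 6 − log₂ 2) = 153 / (2.5850 − 1) = 96.532 ms/bit
  a = 408 − 96.532 × 1 = 311.468 ms
Then RT(8) = 311.468 + 96.532 × log₂ 8 = 311.468 + 96.532 × 3 ≈ 601.065 ms.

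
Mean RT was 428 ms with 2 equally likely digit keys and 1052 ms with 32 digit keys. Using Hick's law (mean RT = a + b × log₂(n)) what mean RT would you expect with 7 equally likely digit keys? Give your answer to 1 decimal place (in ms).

709.9 ms

Solve the two-equation system in a and b:
  b = (1052 − 428) / (log₂ 32 − log₂ 2) = 624 / (5 − 1) = 156.000 ms/bit
  a = 428 − 156.000 × 1 = 272.000 ms
Then RT(7) = 272.000 + 156.000 × log₂ 7 = 272.000 + 156.000 × 2.8074 ≈ 709.947 ms.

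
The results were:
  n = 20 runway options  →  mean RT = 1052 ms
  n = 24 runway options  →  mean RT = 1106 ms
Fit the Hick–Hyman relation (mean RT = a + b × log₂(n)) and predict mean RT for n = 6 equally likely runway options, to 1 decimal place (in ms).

695.4 ms

RT is linear in log₂ n, so two points fix the line:
  b = (1106 − 1052) / (log₂ 24 − log₂ 20) = 54 / (4.5850 − 4.3219) = 205.296 ms/bit
  a = 1052 − 205.296 × 4.3219 = 164.724 ms
Then RT(6) = 164.724 + 205.296 × log₂ 6 = 164.724 + 205.296 × 2.5850 ≈ 695.407 ms.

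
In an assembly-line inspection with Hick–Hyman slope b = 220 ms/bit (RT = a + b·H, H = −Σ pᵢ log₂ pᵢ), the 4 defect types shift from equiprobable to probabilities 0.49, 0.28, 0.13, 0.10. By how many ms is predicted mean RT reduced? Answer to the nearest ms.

59 ms

Equiprobable entropy H₀ = log₂ 4 = 2.0000 bits.
Skewed entropy H = −Σ pᵢ log₂ pᵢ = 1.7333 bits.
ΔRT = b·(H₀ − H) = 220 × 0.2667 = 58.67 ms.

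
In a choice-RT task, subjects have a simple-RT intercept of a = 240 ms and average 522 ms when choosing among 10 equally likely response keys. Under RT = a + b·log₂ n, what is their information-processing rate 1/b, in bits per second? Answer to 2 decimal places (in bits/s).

11.78 bits/s

b = (522 − 240)/log₂ 10 = 282/3.3219 = 84.890 ms per bit = 0.08489 s/bit; the reciprocal is 11.780 bits/s.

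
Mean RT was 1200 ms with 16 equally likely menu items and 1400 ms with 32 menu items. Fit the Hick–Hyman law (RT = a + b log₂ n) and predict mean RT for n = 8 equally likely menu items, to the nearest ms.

1000 ms

Solve the two-equation system in a and b:
  b = (1400 − 1200) / (log₂ 32 − log₂ 16) = 200 / (5 − 4) = 200 ms/bit
  a = 1200 − 200 × 4 = 400 ms
Then RT(8) = 400 + 200 × log₂ 8 = 400 + 200 × 3 ≈ 1000.000 ms.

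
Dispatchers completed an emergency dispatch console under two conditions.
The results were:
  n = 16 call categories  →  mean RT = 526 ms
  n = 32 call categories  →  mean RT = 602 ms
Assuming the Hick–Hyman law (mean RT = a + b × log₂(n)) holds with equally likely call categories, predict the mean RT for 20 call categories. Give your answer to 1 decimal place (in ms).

RT is linear in log₂ n, so two points fix the line:
  b = (602 − 526) / (log₂ 32 − log₂ 16) = 76 / (5 − 4) = 76.000 ms/bit
  a = 526 − 76.000 × 4 = 222.000 ms
Then RT(20) = 222.000 + 76.000 × log₂ 20 = 222.000 + 76.000 × 4.3219 ≈ 550.467 ms.

550.5 ms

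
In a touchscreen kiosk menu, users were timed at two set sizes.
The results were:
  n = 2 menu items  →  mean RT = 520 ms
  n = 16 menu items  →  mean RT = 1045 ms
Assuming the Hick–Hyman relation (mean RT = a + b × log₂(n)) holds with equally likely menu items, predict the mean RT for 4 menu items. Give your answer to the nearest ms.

695 ms

RT is linear in log₂ n, so two points fix the line:
  b = (1045 − 520) / (log₂ 16 − log₂ 2) = 525 / (4 − 1) = 175 ms/bit
  a = 520 − 175 × 1 = 345 ms
Then RT(4) = 345 + 175 × log₂ 4 = 345 + 175 × 2 ≈ 695.000 ms.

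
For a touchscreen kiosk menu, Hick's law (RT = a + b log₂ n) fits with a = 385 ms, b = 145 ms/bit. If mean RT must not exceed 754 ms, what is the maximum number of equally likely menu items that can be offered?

Information budget: (754 − 385)/145 = 2.5448 bits, so n ≤ 2^2.5448 = 5.835 → at most 5.

5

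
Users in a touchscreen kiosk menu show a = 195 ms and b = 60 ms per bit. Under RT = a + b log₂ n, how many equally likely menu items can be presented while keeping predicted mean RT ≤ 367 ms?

7

60·log₂ n ≤ 367 − 195 = 172, giving log₂ n ≤ 2.8667 and n ≤ 7.294. The largest whole number is 7.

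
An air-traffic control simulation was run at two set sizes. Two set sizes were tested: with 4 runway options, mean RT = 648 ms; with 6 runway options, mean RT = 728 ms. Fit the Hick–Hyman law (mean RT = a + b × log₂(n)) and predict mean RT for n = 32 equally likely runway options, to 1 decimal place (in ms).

1058.3 ms

Solve the two-equation system in a and b:
  b = (728 − 648) / (log₂ 6 − log₂ 4) = 80 / (2.5850 − 2) = 136.761 ms/bit
  a = 648 − 136.761 × 2 = 374.478 ms
Then RT(32) = 374.478 + 136.761 × log₂ 32 = 374.478 + 136.761 × 5 ≈ 1058.283 ms.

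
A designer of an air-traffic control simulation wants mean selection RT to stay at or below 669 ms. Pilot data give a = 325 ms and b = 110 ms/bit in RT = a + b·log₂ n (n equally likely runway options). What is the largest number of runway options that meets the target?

8

Information budget: (669 − 325)/110 = 3.1273 bits, so n ≤ 2^3.1273 = 8.738 → at most 8.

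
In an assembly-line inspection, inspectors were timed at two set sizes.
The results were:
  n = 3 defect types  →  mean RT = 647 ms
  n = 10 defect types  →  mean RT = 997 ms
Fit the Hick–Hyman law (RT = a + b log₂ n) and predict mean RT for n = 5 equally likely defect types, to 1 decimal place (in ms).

795.5 ms

RT is linear in log₂ n, so two points fix the line:
  b = (997 − 647) / (log₂ 10 − log₂ 3) = 350 / (3.3219 − 1.5850) = 201.501 ms/bit
  a = 647 − 201.501 × 1.5850 = 327.629 ms
Then RT(5) = 327.629 + 201.501 × log₂ 5 = 327.629 + 201.501 × 2.3219 ≈ 795.499 ms.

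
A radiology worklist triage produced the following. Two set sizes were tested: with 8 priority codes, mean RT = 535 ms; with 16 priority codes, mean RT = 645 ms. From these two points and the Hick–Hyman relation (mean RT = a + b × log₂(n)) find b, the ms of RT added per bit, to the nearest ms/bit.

110 ms/bit

b = (RT₂ − RT₁)/(log₂ n₂ − log₂ n₁) = (645 − 535)/(4 − 3) = 110 ms/bit.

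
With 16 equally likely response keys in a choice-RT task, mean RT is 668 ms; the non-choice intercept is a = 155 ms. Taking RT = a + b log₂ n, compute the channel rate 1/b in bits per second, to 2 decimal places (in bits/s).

Choice component = 668 − 155 = 513 ms over log₂(16) = 4 bits.
b = 513 / 4 = 128.250 ms/bit, so 1/b = 7.797 bits/s.

7.80 bits/s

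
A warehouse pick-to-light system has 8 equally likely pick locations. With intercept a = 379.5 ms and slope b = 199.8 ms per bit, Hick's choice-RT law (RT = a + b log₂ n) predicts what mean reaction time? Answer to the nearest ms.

979 ms

log₂(8) = 3 bits, so RT = 379.5 + 199.8 × 3 ≈ 978.900 ms.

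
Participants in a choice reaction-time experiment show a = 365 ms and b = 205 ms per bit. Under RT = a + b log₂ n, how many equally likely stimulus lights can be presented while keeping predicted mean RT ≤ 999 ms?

205·log₂ n ≤ 999 − 365 = 634, giving log₂ n ≤ 3.0927 and n ≤ 8.531. The largest whole number is 8.

8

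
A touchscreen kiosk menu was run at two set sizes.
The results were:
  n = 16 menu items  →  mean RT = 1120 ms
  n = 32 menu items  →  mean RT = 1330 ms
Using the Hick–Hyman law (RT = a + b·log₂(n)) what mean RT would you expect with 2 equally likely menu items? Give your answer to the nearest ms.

With log₂ n on the abscissa the relation is linear; from the two conditions:
  b = (1330 − 1120) / (log₂ 32 − log₂ 16) = 210 / (5 − 4) = 210 ms/bit
  a = 1120 − 210 × 4 = 280 ms
Then RT(2) = 280 + 210 × log₂ 2 = 280 + 210 × 1 ≈ 490.000 ms.

490 ms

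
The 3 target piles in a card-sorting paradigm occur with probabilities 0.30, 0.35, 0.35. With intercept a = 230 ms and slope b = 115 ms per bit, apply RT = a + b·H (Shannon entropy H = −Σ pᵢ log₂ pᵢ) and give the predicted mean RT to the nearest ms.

Entropy contributions −pᵢ log₂ pᵢ: 0.5211, 0.5301, 0.5301; sum H = 1.5813 bits.
RT = a + bH = 230 + 115·1.5813 = 411.85 ms.

412 ms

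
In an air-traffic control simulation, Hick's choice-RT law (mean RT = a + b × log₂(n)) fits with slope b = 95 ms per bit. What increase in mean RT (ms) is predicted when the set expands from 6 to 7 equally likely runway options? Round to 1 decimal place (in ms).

21.1 ms

Only the slope matters, since a is common to both: ΔRT = b·log₂(n₂/n₁).
log₂(7) − log₂(6) = 2.8074 − 2.5850 = 0.2224.
ΔRT = 95 × 0.2224 = 21.127 ms.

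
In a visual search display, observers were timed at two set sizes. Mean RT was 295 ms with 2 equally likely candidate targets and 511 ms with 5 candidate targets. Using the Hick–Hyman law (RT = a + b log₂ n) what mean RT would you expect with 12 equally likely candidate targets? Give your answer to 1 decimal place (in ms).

With log₂ n on the abscissa the relation is linear; from the two conditions:
  b = (511 − 295) / (log₂ 5 − log₂ 2) = 216 / (2.3219 − 1) = 163.398 ms/bit
  a = 295 − 163.398 × 1 = 131.602 ms
Then RT(12) = 131.602 + 163.398 × log₂ 12 = 131.602 + 163.398 × 3.5850 ≈ 717.377 ms.

717.4 ms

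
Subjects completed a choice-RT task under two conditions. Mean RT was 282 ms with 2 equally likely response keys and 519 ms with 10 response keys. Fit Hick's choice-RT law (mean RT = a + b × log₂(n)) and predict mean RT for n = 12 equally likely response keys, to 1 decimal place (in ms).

545.8 ms

With log₂ n on the abscissa the relation is linear; from the two conditions:
  b = (519 − 282) / (log₂ 10 − log₂ 2) = 237 / (3.3219 − 1) = 102.070 ms/bit
  a = 282 − 102.070 × 1 = 179.930 ms
Then RT(12) = 179.930 + 102.070 × log₂ 12 = 179.930 + 102.070 × 3.5850 ≈ 545.848 ms.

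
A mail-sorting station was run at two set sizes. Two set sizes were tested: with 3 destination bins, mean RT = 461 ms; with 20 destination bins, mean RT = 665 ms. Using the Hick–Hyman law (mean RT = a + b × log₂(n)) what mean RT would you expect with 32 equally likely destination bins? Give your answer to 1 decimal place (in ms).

Solve the two-equation system in a and b:
  b = (665 − 461) / (log₂ 20 − log₂ 3) = 204 / (4.3219 − 1.5850) = 74.535 ms/bit
  a = 461 − 74.535 × 1.5850 = 342.865 ms
Then RT(32) = 342.865 + 74.535 × log₂ 32 = 342.865 + 74.535 × 5 ≈ 715.540 ms.

715.5 ms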